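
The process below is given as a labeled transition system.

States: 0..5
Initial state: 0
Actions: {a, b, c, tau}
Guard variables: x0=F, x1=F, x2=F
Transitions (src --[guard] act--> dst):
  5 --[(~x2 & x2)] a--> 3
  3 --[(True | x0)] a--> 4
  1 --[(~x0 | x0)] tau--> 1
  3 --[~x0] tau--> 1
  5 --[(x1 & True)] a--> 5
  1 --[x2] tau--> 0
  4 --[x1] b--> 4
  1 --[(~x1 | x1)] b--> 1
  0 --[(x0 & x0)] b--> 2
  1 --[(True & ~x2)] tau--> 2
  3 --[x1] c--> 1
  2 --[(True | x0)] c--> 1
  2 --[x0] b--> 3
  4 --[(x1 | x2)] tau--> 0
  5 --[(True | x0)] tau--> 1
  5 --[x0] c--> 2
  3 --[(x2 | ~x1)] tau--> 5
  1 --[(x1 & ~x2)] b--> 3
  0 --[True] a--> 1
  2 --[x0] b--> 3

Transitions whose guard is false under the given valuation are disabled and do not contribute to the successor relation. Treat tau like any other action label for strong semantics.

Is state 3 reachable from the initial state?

9 transition(s) survive guard evaluation.
Layer 0: {0}
Layer 1: {1}  now seen {0,1}
Layer 2: {2}  now seen {0,1,2}
Reach set: {0,1,2}

Answer: UNREACHABLE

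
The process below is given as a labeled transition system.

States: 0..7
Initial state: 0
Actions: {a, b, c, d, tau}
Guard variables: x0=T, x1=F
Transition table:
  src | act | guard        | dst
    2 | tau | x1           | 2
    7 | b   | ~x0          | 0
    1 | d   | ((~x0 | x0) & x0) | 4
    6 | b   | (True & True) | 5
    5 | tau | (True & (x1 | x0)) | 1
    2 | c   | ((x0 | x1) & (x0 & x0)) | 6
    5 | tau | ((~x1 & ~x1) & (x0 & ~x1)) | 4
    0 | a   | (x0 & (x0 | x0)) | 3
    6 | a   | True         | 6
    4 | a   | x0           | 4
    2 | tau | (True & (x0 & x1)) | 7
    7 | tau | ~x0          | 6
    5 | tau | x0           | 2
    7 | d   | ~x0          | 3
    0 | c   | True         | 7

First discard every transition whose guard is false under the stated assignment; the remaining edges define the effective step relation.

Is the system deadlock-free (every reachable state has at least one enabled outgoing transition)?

R = {0,3,7}
  0: a→3  c→7  [2 exit(s)]
  3: ∅  [deadlock]
  7: ∅  [deadlock]
Path to 3: a

Answer: DEADLOCK at state 3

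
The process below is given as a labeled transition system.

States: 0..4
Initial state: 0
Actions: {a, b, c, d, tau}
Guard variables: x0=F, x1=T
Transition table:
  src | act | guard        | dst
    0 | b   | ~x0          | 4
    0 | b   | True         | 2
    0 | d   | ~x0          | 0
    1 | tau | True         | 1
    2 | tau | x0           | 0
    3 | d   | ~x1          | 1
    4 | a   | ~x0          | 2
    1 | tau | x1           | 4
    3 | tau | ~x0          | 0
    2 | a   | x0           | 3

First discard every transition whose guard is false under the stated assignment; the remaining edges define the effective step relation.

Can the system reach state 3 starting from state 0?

Answer: UNREACHABLE

Working:
After dropping false guards: 7 live edges.
Layer 0: {0}
Layer 1: {2,4}  now seen {0,2,4}
Reach set: {0,2,4}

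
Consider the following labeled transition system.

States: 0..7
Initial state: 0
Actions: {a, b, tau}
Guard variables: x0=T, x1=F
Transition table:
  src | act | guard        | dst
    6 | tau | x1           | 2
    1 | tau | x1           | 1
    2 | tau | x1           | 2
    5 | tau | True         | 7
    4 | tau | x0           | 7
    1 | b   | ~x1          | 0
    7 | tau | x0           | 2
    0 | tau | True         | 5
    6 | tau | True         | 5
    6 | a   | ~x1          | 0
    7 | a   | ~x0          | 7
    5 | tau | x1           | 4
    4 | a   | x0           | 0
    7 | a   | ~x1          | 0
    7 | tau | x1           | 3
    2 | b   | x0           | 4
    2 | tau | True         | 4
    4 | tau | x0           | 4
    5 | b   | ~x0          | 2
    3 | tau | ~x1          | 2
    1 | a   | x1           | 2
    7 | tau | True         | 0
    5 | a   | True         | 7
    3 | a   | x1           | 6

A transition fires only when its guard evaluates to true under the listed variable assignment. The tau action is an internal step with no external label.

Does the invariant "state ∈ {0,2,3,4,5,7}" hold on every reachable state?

Allowed set {0,2,3,4,5,7}
Reachable = {0,2,4,5,7}
  0: ✓
  2: ✓
  4: ✓
  5: ✓
  7: ✓

Answer: INVARIANT HOLDS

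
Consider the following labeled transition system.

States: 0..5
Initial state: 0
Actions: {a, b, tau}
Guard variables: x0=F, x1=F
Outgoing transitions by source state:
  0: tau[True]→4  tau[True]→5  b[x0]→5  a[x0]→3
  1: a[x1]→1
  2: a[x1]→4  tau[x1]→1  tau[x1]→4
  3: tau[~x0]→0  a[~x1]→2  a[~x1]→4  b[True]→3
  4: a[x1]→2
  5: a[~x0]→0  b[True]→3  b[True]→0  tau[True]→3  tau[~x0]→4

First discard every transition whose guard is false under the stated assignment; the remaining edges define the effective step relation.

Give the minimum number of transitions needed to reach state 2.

Answer: 3

Trace:
Layered search for 2:
  Layer 0: {0}
  Layer 1: {4,5}
  Layer 2: {3}
  Layer 3: {2}
depth(2)=3, e.g. tau·b·a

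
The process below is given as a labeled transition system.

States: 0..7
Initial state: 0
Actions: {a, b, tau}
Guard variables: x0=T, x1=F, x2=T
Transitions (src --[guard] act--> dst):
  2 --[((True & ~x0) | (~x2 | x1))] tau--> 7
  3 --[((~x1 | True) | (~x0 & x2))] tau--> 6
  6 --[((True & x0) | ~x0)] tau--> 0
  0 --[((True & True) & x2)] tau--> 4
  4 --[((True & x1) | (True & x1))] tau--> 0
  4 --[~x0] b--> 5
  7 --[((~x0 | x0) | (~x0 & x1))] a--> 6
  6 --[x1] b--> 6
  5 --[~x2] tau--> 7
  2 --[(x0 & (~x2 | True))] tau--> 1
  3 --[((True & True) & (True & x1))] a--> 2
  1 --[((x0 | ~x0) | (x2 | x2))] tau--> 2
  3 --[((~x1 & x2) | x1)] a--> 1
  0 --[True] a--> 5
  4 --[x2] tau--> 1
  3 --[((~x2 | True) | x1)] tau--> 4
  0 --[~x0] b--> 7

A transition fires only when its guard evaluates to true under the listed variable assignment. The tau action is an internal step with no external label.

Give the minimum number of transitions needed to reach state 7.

Answer: UNREACHABLE

Analysis:
Breadth-first toward 7:
  Layer 0: {0}
  Layer 1: {4,5}
  Layer 2: {1}
  Layer 3: {2}
7 never appears.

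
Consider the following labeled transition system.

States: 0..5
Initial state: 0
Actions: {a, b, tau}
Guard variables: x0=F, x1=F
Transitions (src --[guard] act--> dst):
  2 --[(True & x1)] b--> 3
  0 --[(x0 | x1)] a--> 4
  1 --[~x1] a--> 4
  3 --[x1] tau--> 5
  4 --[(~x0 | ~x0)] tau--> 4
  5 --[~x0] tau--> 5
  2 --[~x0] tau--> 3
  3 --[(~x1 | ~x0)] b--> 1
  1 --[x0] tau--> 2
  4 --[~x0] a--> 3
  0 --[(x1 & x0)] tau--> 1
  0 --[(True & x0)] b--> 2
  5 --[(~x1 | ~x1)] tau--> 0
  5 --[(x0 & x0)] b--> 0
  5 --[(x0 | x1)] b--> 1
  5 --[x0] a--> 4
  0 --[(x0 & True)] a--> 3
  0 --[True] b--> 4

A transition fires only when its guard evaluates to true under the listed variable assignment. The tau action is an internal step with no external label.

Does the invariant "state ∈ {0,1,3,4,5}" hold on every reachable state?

Inv-set: {0,1,3,4,5}
R = {0,1,3,4}
  0: ok
  1: ok
  3: ok
  4: ok

Answer: INVARIANT HOLDS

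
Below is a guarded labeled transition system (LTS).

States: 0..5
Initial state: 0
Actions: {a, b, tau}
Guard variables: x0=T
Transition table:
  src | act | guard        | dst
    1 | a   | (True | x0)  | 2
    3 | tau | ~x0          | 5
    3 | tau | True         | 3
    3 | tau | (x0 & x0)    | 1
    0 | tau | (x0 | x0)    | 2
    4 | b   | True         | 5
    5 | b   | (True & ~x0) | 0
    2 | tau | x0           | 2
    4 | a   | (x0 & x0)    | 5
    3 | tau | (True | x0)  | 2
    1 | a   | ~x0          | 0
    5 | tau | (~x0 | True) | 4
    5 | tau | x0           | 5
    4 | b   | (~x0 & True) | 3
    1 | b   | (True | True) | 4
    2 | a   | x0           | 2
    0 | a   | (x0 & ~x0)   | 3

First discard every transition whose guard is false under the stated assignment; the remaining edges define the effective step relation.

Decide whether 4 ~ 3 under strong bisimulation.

Answer: NOT BISIMILAR

Working:
Bisimulation quotient by refinement:
  round 0: {{0,1,2,3,4,5}}
  round 1: {{0,3,5},{1,4},{2}}
  round 2: {{0},{1},{2},{3},{4},{5}}
6 equivalence class(es) (converged in 3)
[4]={4}  [3]={3}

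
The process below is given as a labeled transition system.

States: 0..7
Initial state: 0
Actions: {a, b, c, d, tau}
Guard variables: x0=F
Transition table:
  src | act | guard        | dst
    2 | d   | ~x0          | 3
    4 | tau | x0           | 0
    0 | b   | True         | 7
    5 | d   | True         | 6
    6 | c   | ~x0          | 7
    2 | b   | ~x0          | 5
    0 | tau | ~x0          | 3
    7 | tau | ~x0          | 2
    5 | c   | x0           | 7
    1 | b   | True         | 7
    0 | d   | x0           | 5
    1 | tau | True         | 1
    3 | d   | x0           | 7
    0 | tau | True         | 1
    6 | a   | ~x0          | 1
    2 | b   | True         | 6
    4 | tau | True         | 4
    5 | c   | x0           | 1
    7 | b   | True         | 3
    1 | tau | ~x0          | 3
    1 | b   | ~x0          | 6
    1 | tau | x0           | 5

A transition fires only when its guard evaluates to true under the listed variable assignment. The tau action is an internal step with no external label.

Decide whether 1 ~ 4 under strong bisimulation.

Refine partition for ~:
  round 0: {{0,1,2,3,4,5,6,7}}
  round 1: {{0,1,7},{2},{3},{4},{5},{6}}
  round 2: {{0},{1},{2},{3},{4},{5},{6},{7}}
stable after 3 split(s): 8 block(s)
class of 1: {1}; class of 4: {4}

Answer: NOT BISIMILAR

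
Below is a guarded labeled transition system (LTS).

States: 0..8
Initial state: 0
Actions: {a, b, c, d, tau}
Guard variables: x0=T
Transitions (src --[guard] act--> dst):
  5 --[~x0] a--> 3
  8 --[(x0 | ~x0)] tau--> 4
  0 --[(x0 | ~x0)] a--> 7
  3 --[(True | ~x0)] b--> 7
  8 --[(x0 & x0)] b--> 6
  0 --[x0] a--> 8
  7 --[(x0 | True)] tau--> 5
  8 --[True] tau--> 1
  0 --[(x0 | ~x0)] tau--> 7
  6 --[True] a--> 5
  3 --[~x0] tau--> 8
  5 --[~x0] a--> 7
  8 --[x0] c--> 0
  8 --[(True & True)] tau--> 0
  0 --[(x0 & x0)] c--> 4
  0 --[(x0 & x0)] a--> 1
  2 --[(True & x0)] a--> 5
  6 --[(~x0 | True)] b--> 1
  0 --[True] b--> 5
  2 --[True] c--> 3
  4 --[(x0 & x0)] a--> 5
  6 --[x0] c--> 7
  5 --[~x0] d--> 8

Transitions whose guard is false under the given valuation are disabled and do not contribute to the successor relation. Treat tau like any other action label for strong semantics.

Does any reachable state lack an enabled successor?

Reachable = {0,1,4,5,6,7,8}
  0: a→1  a→7  a→8  b→5  c→4  tau→7  [6 exit(s)]
  1: ∅  [no exit]
  4: a→5  [1 exit(s)]
  5: ∅  [no exit]
  6: a→5  b→1  c→7  [3 exit(s)]
  7: tau→5  [1 exit(s)]
  8: b→6  c→0  tau→0  tau→1  tau→4  [5 exit(s)]
witness 1: a

Answer: DEADLOCK at state 1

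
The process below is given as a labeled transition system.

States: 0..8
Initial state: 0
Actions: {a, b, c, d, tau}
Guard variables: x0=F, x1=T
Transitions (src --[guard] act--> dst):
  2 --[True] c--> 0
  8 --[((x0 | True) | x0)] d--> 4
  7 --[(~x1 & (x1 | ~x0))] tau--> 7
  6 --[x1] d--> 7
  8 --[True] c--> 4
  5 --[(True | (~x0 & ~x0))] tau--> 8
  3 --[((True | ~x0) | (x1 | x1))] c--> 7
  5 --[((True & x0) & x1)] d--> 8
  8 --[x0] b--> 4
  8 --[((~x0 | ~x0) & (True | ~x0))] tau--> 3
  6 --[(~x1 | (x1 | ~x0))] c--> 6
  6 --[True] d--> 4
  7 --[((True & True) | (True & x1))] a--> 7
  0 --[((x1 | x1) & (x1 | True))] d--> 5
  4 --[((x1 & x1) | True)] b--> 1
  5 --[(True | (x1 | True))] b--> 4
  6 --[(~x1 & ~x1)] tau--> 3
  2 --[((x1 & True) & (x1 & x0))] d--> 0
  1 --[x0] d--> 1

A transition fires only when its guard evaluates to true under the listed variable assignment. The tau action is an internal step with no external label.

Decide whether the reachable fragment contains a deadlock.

Reach set: {0,1,3,4,5,7,8}
  0: d→5  [1 exit(s)]
  1: ∅  [deadlock]
  3: c→7  [1 exit(s)]
  4: b→1  [1 exit(s)]
  5: b→4  tau→8  [2 exit(s)]
  7: a→7  [1 exit(s)]
  8: c→4  d→4  tau→3  [3 exit(s)]
trace reaching 1: d·b·b

Answer: DEADLOCK at state 1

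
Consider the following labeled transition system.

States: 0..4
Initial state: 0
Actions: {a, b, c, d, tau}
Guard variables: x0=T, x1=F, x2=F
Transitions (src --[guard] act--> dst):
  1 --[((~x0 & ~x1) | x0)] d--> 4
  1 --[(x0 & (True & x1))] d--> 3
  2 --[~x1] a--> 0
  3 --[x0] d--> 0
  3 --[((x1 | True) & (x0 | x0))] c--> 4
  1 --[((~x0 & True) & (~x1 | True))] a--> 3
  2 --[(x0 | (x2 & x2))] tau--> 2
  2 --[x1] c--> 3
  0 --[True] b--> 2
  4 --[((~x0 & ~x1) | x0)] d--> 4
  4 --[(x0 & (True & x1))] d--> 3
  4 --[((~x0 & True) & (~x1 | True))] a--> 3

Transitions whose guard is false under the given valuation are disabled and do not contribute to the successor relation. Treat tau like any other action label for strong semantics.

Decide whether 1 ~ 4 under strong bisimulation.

Compute ~ classes (split until stable):
  π0 = {{0,1,2,3,4}}
  π1 = {{0},{1,4},{2},{3}}
Fixed point at round 2; 4 class(es).
1∈{1,4}, 4∈{1,4}

Answer: BISIMILAR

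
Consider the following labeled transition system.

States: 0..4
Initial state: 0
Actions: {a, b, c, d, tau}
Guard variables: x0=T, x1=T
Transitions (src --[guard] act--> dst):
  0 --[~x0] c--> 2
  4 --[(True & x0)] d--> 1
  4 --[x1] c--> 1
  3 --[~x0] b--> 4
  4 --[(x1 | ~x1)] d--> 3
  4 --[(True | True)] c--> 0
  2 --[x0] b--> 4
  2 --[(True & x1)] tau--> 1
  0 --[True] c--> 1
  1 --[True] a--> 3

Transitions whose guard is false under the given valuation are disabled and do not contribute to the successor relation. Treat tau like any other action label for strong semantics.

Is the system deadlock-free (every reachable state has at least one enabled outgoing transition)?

Reachable = {0,1,3}
  0: c→1  [1 out]
  1: a→3  [1 out]
  3: ∅  [deadlock]
Path to 3: c·a

Answer: DEADLOCK at state 3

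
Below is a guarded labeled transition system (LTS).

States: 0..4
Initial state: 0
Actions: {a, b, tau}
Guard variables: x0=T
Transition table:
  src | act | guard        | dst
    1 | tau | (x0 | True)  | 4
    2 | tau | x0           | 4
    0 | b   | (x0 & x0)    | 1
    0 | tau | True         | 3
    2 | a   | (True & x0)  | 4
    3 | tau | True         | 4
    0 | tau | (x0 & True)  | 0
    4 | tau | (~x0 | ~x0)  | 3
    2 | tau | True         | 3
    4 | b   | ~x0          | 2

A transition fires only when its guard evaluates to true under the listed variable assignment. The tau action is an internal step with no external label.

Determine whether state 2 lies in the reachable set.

Answer: UNREACHABLE

Trace:
8 transition(s) survive guard evaluation.
L0 = {0}
L1 = {1,3}  cumulative {0,1,3}
L2 = {4}  cumulative {0,1,3,4}
R = {0,1,3,4}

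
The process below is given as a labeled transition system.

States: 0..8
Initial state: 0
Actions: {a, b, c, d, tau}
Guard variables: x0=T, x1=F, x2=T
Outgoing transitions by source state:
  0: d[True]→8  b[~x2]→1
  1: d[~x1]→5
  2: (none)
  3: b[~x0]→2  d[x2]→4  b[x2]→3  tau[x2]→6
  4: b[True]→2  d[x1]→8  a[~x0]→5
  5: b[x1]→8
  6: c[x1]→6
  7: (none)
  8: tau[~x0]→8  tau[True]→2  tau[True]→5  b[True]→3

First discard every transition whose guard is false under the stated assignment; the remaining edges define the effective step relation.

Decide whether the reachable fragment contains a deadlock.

R = {0,2,3,4,5,6,8}
  0: d→8  [1 out]
  2: ∅  [STUCK]
  3: b→3  d→4  tau→6  [3 out]
  4: b→2  [1 out]
  5: ∅  [STUCK]
  6: ∅  [STUCK]
  8: b→3  tau→2  tau→5  [3 out]
trace reaching 2: d·tau

Answer: DEADLOCK at state 2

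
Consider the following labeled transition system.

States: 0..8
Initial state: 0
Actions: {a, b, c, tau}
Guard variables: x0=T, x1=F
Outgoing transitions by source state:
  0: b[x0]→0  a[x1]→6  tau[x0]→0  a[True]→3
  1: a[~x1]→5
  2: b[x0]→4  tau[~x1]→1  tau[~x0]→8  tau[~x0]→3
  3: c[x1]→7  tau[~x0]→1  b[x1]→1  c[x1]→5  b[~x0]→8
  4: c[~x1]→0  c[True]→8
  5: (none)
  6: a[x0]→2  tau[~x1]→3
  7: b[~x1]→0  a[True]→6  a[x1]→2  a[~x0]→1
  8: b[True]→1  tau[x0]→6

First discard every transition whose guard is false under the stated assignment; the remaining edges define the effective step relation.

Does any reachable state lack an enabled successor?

Answer: DEADLOCK at state 3

Working:
Reachable = {0,3}
  0: a→3  b→0  tau→0  [deg 3]
  3: ∅  [no exit]
witness 3: a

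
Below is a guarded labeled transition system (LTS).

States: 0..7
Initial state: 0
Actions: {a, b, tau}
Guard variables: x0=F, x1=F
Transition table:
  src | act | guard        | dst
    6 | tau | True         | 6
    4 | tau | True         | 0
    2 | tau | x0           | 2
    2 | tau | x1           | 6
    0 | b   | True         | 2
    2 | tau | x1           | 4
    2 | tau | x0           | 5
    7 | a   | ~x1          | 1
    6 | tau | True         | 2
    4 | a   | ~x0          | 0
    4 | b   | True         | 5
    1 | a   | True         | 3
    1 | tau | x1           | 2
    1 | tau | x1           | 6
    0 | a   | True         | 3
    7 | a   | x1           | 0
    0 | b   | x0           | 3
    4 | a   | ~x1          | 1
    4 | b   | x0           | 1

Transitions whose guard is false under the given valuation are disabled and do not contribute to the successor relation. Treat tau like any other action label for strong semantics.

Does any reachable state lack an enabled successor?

Reach set: {0,2,3}
  0: a→3  b→2  [2 exit(s)]
  2: ∅  [deadlock]
  3: ∅  [deadlock]
witness 2: b

Answer: DEADLOCK at state 2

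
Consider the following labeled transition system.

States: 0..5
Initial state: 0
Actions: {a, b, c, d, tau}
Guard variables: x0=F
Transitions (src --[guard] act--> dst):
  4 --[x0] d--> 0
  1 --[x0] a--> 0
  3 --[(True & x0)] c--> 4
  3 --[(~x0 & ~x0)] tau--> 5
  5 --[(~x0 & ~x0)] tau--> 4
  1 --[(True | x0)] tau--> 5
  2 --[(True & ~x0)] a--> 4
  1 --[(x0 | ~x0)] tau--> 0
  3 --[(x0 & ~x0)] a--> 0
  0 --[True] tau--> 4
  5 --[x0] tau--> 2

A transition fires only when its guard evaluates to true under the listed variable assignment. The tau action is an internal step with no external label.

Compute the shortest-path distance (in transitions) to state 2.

Answer: UNREACHABLE

Working:
BFS to 2:
  depth 0: {0}
  depth 1: {4}
2 never appears.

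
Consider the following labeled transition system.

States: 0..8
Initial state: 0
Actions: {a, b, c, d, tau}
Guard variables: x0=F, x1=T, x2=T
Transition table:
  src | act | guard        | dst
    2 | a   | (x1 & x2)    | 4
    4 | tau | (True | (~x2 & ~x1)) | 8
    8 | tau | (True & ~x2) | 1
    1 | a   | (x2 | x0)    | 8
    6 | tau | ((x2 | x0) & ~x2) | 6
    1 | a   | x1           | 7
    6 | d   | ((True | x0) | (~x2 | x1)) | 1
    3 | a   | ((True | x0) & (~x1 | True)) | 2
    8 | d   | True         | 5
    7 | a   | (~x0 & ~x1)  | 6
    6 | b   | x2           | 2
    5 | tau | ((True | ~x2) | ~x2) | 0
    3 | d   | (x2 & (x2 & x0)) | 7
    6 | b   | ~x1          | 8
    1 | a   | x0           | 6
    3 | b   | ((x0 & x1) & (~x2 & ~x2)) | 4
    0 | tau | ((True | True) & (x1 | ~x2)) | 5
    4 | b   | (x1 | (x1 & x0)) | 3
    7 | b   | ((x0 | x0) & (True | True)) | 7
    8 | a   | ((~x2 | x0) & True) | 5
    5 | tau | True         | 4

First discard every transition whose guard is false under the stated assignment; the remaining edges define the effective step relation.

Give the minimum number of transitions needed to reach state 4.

Answer: 2

Analysis:
Layered search for 4:
  depth 0: {0}
  depth 1: {5}
  depth 2: {4}
4 enters at depth 2; path tau·tau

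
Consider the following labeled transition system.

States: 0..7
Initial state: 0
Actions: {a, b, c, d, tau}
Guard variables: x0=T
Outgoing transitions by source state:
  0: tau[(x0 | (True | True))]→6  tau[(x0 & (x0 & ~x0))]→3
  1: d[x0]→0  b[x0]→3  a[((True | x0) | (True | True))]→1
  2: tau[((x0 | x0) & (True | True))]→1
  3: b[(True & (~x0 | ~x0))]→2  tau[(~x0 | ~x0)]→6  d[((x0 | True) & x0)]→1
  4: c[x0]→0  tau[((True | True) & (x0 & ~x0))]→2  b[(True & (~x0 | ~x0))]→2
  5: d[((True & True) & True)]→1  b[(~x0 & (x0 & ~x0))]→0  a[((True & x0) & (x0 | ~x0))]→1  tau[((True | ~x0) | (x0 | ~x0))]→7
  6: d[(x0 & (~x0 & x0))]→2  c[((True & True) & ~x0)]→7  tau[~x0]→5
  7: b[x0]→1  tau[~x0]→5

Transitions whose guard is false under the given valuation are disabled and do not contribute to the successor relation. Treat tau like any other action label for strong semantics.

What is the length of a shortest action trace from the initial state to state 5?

Breadth-first toward 5:
  Layer 0: {0}
  Layer 1: {6}
5 never appears.

Answer: UNREACHABLE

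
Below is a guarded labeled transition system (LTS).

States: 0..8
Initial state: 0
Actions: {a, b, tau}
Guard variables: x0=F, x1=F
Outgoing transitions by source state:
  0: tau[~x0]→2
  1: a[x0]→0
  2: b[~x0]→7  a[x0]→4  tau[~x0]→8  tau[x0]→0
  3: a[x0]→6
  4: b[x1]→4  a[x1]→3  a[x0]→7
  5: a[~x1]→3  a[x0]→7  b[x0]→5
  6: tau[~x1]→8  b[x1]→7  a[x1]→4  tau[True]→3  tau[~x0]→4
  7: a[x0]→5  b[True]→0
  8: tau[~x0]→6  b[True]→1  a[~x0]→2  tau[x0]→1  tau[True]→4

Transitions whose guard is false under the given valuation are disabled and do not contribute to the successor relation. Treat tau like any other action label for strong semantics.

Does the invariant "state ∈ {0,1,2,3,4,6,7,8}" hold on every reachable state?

Safe = {0,1,2,3,4,6,7,8}
R = {0,1,2,3,4,6,7,8}
  0: ✓
  1: ✓
  2: ✓
  3: ✓
  4: ✓
  6: ✓
  7: ✓
  8: ✓

Answer: INVARIANT HOLDS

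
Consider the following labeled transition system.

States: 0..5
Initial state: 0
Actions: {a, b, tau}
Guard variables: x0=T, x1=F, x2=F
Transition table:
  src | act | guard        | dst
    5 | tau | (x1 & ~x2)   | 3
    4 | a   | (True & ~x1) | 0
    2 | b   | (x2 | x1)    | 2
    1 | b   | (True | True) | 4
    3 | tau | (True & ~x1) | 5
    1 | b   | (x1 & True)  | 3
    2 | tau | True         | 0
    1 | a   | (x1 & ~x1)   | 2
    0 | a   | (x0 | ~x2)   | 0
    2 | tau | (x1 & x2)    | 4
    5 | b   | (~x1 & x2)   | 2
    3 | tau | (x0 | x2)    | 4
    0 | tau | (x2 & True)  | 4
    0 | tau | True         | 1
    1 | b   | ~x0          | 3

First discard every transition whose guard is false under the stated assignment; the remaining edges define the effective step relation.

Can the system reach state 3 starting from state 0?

After dropping false guards: 7 live edges.
depth 0: {0}
depth 1: {1}  now seen {0,1}
depth 2: {4}  now seen {0,1,4}
R = {0,1,4}

Answer: UNREACHABLE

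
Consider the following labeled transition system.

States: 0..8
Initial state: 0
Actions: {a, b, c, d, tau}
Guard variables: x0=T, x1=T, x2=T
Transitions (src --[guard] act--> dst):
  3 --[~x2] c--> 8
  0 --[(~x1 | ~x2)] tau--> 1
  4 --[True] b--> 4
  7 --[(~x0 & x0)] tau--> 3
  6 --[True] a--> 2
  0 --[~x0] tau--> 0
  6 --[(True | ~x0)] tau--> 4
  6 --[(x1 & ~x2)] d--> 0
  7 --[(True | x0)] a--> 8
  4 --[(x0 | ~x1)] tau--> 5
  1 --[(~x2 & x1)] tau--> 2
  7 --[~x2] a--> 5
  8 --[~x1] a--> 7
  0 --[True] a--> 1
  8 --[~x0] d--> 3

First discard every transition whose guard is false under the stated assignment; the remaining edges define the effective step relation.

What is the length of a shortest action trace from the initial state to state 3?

Breadth-first toward 3:
  depth 0: {0}
  depth 1: {1}
3 never appears.

Answer: UNREACHABLE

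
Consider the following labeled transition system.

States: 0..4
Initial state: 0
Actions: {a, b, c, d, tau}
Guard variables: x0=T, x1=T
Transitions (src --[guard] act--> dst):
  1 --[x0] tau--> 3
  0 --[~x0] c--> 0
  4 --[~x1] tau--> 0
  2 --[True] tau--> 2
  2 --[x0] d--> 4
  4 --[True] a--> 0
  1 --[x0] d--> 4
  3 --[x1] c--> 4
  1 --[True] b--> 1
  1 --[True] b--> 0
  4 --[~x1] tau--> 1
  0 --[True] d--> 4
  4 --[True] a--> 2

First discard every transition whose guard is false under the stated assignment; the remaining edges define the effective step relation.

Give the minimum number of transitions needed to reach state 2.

Answer: 2

Trace:
BFS to 2:
  depth 0: {0}
  depth 1: {4}
  depth 2: {2}
2 enters at depth 2; path d·a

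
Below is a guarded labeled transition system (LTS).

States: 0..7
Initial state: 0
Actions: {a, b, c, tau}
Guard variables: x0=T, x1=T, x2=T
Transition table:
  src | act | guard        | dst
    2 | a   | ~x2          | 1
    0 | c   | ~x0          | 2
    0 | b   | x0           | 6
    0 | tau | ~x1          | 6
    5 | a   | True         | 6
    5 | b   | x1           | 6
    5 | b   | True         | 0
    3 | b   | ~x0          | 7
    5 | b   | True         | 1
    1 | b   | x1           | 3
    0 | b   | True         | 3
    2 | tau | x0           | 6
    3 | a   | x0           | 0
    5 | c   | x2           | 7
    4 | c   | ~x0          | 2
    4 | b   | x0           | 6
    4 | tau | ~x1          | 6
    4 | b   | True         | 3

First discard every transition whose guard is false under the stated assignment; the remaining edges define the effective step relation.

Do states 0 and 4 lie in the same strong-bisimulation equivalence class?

Answer: BISIMILAR

Working:
Compute ~ classes (split until stable):
  π0 = {{0,1,2,3,4,5,6,7}}
  π1 = {{0,1,4},{2},{3},{5},{6,7}}
  π2 = {{0,4},{1},{2},{3},{5},{6,7}}
6 equivalence class(es) (converged in 3)
[0]={0,4}  [4]={0,4}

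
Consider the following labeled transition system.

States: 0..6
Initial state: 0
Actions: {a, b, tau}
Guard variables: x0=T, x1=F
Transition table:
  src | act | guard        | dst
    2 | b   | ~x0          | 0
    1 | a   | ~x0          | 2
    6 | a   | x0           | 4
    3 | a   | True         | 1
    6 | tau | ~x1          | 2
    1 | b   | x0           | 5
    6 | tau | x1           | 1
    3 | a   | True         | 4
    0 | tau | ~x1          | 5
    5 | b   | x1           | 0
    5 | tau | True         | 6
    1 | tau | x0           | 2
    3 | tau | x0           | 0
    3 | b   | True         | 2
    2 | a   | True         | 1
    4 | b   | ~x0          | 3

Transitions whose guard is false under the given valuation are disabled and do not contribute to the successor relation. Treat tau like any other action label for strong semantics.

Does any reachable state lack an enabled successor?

Answer: DEADLOCK at state 4

Trace:
Reach set: {0,1,2,4,5,6}
  0: tau→5  [1 out]
  1: b→5  tau→2  [2 out]
  2: a→1  [1 out]
  4: ∅  [deadlock]
  5: tau→6  [1 out]
  6: a→4  tau→2  [2 out]
Path to 4: tau·tau·a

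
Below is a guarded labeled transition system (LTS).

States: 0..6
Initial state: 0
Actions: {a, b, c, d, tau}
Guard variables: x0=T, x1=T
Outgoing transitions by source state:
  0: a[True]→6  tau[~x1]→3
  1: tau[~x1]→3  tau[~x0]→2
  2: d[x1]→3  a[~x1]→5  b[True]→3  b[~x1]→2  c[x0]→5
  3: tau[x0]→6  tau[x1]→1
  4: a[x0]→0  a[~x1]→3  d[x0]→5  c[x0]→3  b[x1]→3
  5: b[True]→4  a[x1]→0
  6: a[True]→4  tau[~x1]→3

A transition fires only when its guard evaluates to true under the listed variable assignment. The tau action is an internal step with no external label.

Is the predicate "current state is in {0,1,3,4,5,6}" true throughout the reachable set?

Inv-set: {0,1,3,4,5,6}
Reachable = {0,1,3,4,5,6}
  0: ✓
  1: ✓
  3: ✓
  4: ✓
  5: ✓
  6: ✓

Answer: INVARIANT HOLDS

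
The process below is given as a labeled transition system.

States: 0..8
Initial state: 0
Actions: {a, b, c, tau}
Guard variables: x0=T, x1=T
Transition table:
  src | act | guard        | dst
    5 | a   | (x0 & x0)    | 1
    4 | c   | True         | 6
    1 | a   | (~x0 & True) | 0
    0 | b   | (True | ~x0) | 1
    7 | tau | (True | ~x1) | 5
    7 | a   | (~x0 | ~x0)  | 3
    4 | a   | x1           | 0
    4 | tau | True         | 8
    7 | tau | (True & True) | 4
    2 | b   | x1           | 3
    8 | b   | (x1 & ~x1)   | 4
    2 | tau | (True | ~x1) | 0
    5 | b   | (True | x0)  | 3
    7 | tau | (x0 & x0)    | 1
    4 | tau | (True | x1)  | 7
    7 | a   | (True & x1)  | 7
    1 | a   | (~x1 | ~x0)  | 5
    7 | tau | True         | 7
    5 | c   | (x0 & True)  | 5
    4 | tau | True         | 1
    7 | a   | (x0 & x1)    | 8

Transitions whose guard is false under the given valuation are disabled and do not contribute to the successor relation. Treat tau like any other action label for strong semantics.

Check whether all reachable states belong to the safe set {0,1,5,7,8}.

Answer: INVARIANT HOLDS

Trace:
Allowed set {0,1,5,7,8}
Reach set: {0,1}
  0: safe
  1: safe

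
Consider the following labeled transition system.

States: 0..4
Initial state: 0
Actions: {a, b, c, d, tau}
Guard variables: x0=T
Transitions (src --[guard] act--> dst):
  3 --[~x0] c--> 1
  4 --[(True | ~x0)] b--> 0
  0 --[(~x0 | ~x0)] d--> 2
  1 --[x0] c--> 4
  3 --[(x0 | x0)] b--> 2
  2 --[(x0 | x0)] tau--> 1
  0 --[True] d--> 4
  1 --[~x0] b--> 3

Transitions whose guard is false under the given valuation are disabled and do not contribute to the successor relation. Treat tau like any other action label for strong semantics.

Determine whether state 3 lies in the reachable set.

5 transition(s) survive guard evaluation.
depth 0: {0}
depth 1: {4}  total {0,4}
Reach set: {0,4}

Answer: UNREACHABLE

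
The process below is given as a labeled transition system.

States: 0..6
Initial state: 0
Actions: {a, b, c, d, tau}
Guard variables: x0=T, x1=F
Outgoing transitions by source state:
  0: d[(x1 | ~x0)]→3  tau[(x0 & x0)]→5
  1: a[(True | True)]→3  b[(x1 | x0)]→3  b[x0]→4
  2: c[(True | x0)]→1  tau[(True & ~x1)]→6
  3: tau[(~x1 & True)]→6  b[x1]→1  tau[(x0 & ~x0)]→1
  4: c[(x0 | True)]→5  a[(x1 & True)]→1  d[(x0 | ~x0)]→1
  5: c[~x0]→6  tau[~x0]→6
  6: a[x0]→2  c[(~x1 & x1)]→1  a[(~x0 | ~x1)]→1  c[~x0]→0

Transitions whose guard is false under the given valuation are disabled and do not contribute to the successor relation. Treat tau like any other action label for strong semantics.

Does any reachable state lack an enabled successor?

Answer: DEADLOCK at state 5

Analysis:
Reach set: {0,5}
  0: tau→5  [1 exit(s)]
  5: ∅  [STUCK]
trace reaching 5: tau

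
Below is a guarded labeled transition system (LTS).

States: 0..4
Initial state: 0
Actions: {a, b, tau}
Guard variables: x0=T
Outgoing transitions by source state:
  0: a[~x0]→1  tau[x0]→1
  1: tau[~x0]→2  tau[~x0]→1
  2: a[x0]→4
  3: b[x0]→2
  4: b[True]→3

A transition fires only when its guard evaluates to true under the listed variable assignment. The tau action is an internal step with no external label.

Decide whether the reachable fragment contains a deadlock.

Answer: DEADLOCK at state 1

Trace:
Reach set: {0,1}
  0: tau→1  [deg 1]
  1: ∅  [deadlock]
Path to 1: tau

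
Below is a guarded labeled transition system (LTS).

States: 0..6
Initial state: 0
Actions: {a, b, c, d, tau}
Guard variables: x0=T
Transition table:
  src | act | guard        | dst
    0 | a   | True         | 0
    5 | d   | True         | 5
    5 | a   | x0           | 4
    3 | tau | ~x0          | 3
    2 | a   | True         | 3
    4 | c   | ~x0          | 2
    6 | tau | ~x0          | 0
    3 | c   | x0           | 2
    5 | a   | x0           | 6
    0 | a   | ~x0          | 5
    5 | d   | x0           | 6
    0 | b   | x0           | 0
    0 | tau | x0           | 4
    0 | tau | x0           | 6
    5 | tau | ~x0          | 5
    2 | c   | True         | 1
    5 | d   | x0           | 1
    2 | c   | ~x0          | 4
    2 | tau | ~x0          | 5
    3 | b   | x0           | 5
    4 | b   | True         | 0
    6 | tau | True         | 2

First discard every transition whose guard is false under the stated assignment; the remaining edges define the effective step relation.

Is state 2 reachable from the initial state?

Answer: REACHABLE

Working:
After dropping false guards: 15 live edges.
depth 0: {0}
depth 1: {4,6}  total {0,4,6}
depth 2: {2}  total {0,2,4,6}
depth 3: {1,3}  total {0,1,2,3,4,6}
depth 4: {5}  total {0,1,2,3,4,5,6}
Reach set: {0,1,2,3,4,5,6}
witness 2: tau·tau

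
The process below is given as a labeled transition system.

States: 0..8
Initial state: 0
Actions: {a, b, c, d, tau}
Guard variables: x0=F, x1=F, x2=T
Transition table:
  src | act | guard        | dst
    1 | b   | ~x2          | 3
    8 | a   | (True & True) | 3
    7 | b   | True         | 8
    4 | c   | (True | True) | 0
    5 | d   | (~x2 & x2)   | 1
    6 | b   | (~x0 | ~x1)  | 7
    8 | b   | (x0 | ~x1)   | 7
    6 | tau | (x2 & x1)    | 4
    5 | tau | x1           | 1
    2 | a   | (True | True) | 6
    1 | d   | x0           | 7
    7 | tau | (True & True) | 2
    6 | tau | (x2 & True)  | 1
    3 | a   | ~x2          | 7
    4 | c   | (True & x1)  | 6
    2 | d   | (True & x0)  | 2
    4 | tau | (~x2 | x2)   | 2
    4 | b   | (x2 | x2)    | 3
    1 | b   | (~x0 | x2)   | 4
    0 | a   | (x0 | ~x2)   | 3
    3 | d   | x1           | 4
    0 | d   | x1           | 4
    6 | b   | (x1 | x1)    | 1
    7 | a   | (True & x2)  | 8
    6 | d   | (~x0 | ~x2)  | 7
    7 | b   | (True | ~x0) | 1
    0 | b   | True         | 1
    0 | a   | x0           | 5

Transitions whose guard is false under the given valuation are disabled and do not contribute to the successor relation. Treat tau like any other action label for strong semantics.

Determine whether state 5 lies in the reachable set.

Answer: UNREACHABLE

Analysis:
15 transition(s) survive guard evaluation.
depth 0: {0}
depth 1: {1}  cumulative {0,1}
depth 2: {4}  cumulative {0,1,4}
depth 3: {2,3}  cumulative {0,1,2,3,4}
depth 4: {6}  cumulative {0,1,2,3,4,6}
depth 5: {7}  cumulative {0,1,2,3,4,6,7}
depth 6: {8}  cumulative {0,1,2,3,4,6,7,8}
Reach set: {0,1,2,3,4,6,7,8}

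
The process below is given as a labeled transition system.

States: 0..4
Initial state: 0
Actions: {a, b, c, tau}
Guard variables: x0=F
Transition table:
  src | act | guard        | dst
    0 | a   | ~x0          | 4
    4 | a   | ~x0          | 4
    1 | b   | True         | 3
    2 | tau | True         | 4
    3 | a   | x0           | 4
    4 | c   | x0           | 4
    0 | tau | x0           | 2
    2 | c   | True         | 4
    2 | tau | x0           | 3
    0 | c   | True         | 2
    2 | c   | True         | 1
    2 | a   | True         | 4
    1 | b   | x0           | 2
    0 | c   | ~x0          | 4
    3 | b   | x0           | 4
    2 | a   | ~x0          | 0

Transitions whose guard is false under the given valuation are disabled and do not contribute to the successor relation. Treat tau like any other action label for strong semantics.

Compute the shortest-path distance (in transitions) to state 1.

Layered search for 1:
  Layer 0: {0}
  Layer 1: {2,4}
  Layer 2: {1}
1 enters at depth 2; path c·c

Answer: 2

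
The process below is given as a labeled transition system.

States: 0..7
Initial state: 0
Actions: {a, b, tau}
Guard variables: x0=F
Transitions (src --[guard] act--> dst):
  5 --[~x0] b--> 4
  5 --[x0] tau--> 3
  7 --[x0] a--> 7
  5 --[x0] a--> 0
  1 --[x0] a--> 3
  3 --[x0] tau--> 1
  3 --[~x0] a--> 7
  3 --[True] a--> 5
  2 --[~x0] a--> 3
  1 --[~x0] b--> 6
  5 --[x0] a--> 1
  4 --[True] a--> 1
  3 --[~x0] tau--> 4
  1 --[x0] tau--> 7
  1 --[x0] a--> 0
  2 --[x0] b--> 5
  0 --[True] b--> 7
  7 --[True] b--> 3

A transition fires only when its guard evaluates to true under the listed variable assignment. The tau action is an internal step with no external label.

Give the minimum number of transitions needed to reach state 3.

Layered search for 3:
  Layer 0: {0}
  Layer 1: {7}
  Layer 2: {3}
depth(3)=2, e.g. b·b

Answer: 2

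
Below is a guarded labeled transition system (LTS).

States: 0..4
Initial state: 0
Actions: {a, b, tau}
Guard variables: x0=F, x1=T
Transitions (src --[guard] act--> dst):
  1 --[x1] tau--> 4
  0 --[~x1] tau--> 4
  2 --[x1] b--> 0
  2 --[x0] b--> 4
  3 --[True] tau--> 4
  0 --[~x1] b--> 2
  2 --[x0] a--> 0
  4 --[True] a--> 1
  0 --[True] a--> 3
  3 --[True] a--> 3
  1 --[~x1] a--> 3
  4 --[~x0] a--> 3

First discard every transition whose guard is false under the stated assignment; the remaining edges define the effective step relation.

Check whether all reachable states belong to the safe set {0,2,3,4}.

Safe = {0,2,3,4}
Reachable = {0,1,3,4}
  0: ok
  1: ✗ unsafe
  3: ok
  4: ok
counterexample path to 1: a·tau·a

Answer: INVARIANT VIOLATED at state 1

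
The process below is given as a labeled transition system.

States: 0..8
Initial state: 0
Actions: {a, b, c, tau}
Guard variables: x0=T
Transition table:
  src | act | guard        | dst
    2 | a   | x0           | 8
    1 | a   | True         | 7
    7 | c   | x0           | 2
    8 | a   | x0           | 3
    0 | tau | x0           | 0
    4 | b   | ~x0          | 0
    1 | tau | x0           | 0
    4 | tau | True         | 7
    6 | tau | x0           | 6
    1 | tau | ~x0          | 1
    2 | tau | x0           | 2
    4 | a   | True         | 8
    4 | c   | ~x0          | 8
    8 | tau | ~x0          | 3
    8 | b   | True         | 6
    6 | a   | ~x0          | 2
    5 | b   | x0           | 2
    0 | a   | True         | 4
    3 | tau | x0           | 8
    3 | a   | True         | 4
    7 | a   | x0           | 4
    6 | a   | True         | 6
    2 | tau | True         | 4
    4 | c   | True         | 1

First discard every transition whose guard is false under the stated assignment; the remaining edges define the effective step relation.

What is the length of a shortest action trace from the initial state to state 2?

Answer: 3

Working:
BFS to 2:
  L0 = {0}
  L1 = {4}
  L2 = {1,7,8}
  L3 = {2,3,6}
first hit 2 at d=3 via a·tau·c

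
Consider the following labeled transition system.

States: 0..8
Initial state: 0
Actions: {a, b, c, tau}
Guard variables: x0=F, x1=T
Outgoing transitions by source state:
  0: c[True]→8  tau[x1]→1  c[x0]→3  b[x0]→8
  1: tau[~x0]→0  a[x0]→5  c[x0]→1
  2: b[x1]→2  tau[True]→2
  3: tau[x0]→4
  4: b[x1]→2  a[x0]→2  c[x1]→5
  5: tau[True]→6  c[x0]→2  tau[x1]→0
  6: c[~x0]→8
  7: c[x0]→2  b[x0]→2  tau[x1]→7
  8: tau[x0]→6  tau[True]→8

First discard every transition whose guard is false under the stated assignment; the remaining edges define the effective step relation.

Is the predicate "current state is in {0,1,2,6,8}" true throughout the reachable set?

Safe = {0,1,2,6,8}
Reachable = {0,1,8}
  0: ok
  1: ok
  8: ok

Answer: INVARIANT HOLDS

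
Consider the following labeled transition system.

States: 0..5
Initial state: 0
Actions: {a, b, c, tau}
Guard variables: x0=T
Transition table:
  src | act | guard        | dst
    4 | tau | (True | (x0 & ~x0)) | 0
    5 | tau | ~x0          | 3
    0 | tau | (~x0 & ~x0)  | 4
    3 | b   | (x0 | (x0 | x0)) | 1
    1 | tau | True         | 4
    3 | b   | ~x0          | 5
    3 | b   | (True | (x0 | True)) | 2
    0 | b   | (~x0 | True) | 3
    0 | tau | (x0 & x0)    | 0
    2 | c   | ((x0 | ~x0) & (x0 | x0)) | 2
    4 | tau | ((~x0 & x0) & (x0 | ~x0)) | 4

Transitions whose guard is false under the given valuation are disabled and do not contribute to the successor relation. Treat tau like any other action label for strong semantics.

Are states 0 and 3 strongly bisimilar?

Refine partition for ~:
  round 0: {{0,1,2,3,4,5}}
  round 1: {{0},{1,4},{2},{3},{5}}
  round 2: {{0},{1},{2},{3},{4},{5}}
Fixed point at round 3; 6 class(es).
[0]={0}  [3]={3}

Answer: NOT BISIMILAR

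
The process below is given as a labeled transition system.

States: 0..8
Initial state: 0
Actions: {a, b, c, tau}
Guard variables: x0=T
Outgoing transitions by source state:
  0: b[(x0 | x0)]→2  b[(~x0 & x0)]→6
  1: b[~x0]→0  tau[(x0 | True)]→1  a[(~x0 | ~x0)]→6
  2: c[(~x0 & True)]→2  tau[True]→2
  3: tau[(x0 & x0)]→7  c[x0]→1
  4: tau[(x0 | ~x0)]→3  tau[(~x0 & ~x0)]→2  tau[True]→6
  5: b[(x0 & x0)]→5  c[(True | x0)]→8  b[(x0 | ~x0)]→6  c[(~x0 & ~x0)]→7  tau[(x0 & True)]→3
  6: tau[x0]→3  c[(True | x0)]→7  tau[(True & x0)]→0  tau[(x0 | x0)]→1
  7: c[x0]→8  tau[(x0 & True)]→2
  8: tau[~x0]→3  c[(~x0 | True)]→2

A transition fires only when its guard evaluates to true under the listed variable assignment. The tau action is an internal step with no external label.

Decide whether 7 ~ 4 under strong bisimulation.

Answer: NOT BISIMILAR

Analysis:
Bisimulation quotient by refinement:
  P[0] = {{0,1,2,3,4,5,6,7,8}}
  P[1] = {{0},{1,2,4},{3,6,7},{5},{8}}
  P[2] = {{0},{1,2},{3},{4},{5},{6},{7},{8}}
stable after 3 split(s): 8 block(s)
[7]={7}  [4]={4}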